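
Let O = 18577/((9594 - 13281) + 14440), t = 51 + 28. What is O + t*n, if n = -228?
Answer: -193664459/10753 ≈ -18010.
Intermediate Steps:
t = 79
O = 18577/10753 (O = 18577/(-3687 + 14440) = 18577/10753 ≈ 1.7276)
O + t*n = 18577/10753 + 79*(-228) = 18577/10753 - 18012 = -193664459/10753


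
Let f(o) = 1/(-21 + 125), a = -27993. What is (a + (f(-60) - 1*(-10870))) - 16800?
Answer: -3527991/104 ≈ -33923.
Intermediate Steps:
f(o) = 1/104
(a + (f(-60) - 1*(-10870))) - 16800 = (-27993 + (1/104 - 1*(-10870))) - 16800 = (-27993 + (1/104 + 10870)) - 16800 = (-27993 + 1130481/104) - 16800 = -1780791/104 - 16800 = -3527991/104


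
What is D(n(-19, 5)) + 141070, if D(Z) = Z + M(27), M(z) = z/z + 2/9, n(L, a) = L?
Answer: 1269470/9 ≈ 1.4105e+5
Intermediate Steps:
M(z) = 11/9 (M(z) = 1 + 2*(⅑) = 1 + 2/9 = 11/9)
D(Z) = 11/9 + Z (D(Z) = Z + 11/9 = 11/9 + Z)
D(n(-19, 5)) + 141070 = (11/9 - 19) + 141070 = -160/9 + 141070 = 1269470/9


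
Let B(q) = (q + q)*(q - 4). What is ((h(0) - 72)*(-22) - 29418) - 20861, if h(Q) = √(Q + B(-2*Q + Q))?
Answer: -48695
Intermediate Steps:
B(q) = 2*q*(-4 + q) (B(q) = (2*q)*(-4 + q) = 2*q*(-4 + q))
h(Q) = √(Q - 2*Q*(-4 - Q)) (h(Q) = √(Q + 2*(-2*Q + Q)*(-4 + (-2*Q + Q))) = √(Q + 2*(-Q)*(-4 - Q)) = √(Q - 2*Q*(-4 - Q)))
((h(0) - 72)*(-22) - 29418) - 20861 = ((√(0*(9 + 2*0)) - 72)*(-22) - 29418) - 20861 = ((√(0*(9 + 0)) - 72)*(-22) - 29418) - 20861 = ((√(0*9) - 72)*(-22) - 29418) - 20861 = ((√0 - 72)*(-22) - 29418) - 20861 = ((0 - 72)*(-22) - 29418) - 20861 = (-72*(-22) - 29418) - 20861 = (1584 - 29418) - 20861 = -27834 - 20861 = -48695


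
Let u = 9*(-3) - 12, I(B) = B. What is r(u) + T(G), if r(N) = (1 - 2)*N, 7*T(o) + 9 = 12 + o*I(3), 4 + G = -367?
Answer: -837/7 ≈ -119.57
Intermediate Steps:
G = -371 (G = -4 - 367 = -371)
T(o) = 3/7 + 3*o/7 (T(o) = -9/7 + (12 + o*3)/7 = -9/7 + (12 + 3*o)/7 = -9/7 + (12/7 + 3*o/7) = 3/7 + 3*o/7)
u = -39 (u = -27 - 12 = -39)
r(N) = -N
r(u) + T(G) = -1*(-39) + (3/7 + (3/7)*(-371)) = 39 + (3/7 - 159) = 39 - 1110/7 = -837/7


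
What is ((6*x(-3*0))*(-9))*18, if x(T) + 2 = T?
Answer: 1944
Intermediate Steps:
x(T) = -2 + T
((6*x(-3*0))*(-9))*18 = ((6*(-2 - 3*0))*(-9))*18 = ((6*(-2 + 0))*(-9))*18 = ((6*(-2))*(-9))*18 = -12*(-9)*18 = 108*18 = 1944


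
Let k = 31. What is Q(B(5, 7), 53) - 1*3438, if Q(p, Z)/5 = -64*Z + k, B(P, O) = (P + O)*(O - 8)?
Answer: -20243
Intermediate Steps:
B(P, O) = (-8 + O)*(O + P) (B(P, O) = (O + P)*(-8 + O) = (-8 + O)*(O + P))
Q(p, Z) = 155 - 320*Z (Q(p, Z) = 5*(-64*Z + 31) = 5*(31 - 64*Z) = 155 - 320*Z)
Q(B(5, 7), 53) - 1*3438 = (155 - 320*53) - 1*3438 = (155 - 16960) - 3438 = -16805 - 3438 = -20243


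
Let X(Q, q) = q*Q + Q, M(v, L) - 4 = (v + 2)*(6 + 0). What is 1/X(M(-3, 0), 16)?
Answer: -1/34 ≈ -0.029412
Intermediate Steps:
M(v, L) = 16 + 6*v (M(v, L) = 4 + (v + 2)*(6 + 0) = 4 + (2 + v)*6 = 4 + (12 + 6*v) = 16 + 6*v)
X(Q, q) = Q + Q*q (X(Q, q) = Q*q + Q = Q + Q*q)
1/X(M(-3, 0), 16) = 1/((16 + 6*(-3))*(1 + 16)) = 1/((16 - 18)*17) = 1/(-2*17) = 1/(-34) = -1/34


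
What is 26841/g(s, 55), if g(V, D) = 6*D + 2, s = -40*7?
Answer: 26841/332 ≈ 80.846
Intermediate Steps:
s = -280
g(V, D) = 2 + 6*D
26841/g(s, 55) = 26841/(2 + 6*55) = 26841/(2 + 330) = 26841/332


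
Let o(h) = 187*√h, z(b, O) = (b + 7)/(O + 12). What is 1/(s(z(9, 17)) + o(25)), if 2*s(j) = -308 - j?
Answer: 29/22641 ≈ 0.0012809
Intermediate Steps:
z(b, O) = (7 + b)/(12 + O)
s(j) = -154 - j/2 (s(j) = (-308 - j)/2 = -154 - j/2)
1/(s(z(9, 17)) + o(25)) = 1/((-154 - (7 + 9)/(2*(12 + 17))) + 187*√25) = 1/((-154 - 16/(2*29)) + 187*5) = 1/((-154 - 16/58) + 935) = 1/((-154 - ½*16/29) + 935) = 1/((-154 - 8/29) + 935) = 1/(-4474/29 + 935) = 1/(22641/29) = 29/22641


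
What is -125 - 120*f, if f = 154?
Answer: -18605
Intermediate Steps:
-125 - 120*f = -125 - 120*154 = -125 - 18480 = -18605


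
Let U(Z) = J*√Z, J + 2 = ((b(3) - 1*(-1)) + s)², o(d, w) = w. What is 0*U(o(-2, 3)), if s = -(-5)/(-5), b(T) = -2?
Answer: 0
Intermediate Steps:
s = -1 (s = -(-5)*(-1)/5 = -1*1 = -1)
J = 2 (J = -2 + ((-2 - 1*(-1)) - 1)² = -2 + ((-2 + 1) - 1)² = -2 + (-1 - 1)² = -2 + (-2)² = -2 + 4 = 2)
U(Z) = 2*√Z
0*U(o(-2, 3)) = 0*(2*√3) = 0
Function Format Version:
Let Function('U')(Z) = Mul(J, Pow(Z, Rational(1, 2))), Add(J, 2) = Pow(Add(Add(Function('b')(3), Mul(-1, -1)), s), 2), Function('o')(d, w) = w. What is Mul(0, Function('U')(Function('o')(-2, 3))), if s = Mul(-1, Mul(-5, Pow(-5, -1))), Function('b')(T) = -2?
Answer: 0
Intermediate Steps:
s = -1 (s = Mul(-1, Mul(-5, Rational(-1, 5))) = Mul(-1, 1) = -1)
J = 2 (J = Add(-2, Pow(Add(Add(-2, Mul(-1, -1)), -1), 2)) = Add(-2, Pow(Add(Add(-2, 1), -1), 2)) = Add(-2, Pow(Add(-1, -1), 2)) = Add(-2, Pow(-2, 2)) = Add(-2, 4) = 2)
Function('U')(Z) = Mul(2, Pow(Z, Rational(1, 2)))
Mul(0, Function('U')(Function('o')(-2, 3))) = Mul(0, Mul(2, Pow(3, Rational(1, 2)))) = 0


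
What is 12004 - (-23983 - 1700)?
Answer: 37687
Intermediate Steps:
12004 - (-23983 - 1700) = 12004 - 1*(-25683) = 12004 + 25683 = 37687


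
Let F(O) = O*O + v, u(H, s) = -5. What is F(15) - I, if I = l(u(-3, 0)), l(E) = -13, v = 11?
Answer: 249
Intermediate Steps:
F(O) = 11 + O**2 (F(O) = O*O + 11 = O**2 + 11 = 11 + O**2)
I = -13
F(15) - I = (11 + 15**2) - 1*(-13) = (11 + 225) + 13 = 236 + 13 = 249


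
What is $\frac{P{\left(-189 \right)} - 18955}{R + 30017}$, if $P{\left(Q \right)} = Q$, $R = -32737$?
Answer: $\frac{2393}{340} \approx 7.0382$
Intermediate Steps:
$\frac{P{\left(-189 \right)} - 18955}{R + 30017} = \frac{-189 - 18955}{-32737 + 30017} = - \frac{19144}{-2720} = \left(-19144\right) \left(- \frac{1}{2720}\right) = \frac{2393}{340}$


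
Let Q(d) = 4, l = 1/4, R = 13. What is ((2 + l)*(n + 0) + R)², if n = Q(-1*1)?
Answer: 484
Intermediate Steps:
l = ¼ (l = 1*(¼) = ¼ ≈ 0.25000)
n = 4
((2 + l)*(n + 0) + R)² = ((2 + ¼)*(4 + 0) + 13)² = ((9/4)*4 + 13)² = (9 + 13)² = 22² = 484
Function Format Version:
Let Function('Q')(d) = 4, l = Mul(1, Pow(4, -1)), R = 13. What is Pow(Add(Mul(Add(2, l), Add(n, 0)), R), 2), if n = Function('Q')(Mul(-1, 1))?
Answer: 484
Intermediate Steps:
l = Rational(1, 4) (l = Mul(1, Rational(1, 4)) = Rational(1, 4) ≈ 0.25000)
n = 4
Pow(Add(Mul(Add(2, l), Add(n, 0)), R), 2) = Pow(Add(Mul(Add(2, Rational(1, 4)), Add(4, 0)), 13), 2) = Pow(Add(Mul(Rational(9, 4), 4), 13), 2) = Pow(Add(9, 13), 2) = Pow(22, 2) = 484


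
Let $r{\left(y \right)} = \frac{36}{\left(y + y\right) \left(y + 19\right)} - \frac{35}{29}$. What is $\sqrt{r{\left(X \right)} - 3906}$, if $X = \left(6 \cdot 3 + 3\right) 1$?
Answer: $\frac{i \sqrt{16101120595}}{2030} \approx 62.508 i$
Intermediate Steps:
$X = 21$ ($X = \left(18 + 3\right) 1 = 21 \cdot 1 = 21$)
$r{\left(y \right)} = - \frac{35}{29} + \frac{18}{y \left(19 + y\right)}$ ($r{\left(y \right)} = \frac{36}{2 y \left(19 + y\right)} - \frac{35}{29} = 36 \frac{1}{2 y \left(19 + y\right)} - \frac{35}{29} = \frac{18}{y \left(19 + y\right)} - \frac{35}{29} = - \frac{35}{29} + \frac{18}{y \left(19 + y\right)}$)
$\sqrt{r{\left(X \right)} - 3906} = \sqrt{\frac{522 - 13965 - 35 \cdot 21^{2}}{29 \cdot 21 \left(19 + 21\right)} - 3906} = \sqrt{\frac{1}{29} \cdot \frac{1}{21} \cdot \frac{1}{40} \left(522 - 13965 - 15435\right) - 3906} = \sqrt{\frac{1}{29} \cdot \frac{1}{21} \cdot \frac{1}{40} \left(-28878\right) - 3906} = \sqrt{- \frac{4813}{4060} - 3906} = \sqrt{- \frac{15863173}{4060}} = \frac{i \sqrt{16101120595}}{2030}$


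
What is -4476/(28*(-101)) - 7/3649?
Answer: 4078282/2579843 ≈ 1.5808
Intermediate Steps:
-4476/(28*(-101)) - 7/3649 = -4476/(-2828) - 7*1/3649 = -4476*(-1/2828) - 7/3649 = 1119/707 - 7/3649 = 4078282/2579843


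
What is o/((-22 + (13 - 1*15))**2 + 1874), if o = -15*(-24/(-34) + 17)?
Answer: -129/1190 ≈ -0.10840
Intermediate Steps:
o = -4515/17 (o = -15*(-24*(-1/34) + 17) = -15*(12/17 + 17) = -15*301/17 = -4515/17 ≈ -265.59)
o/((-22 + (13 - 1*15))**2 + 1874) = -4515/(17*((-22 + (13 - 1*15))**2 + 1874)) = -4515/(17*((-22 + (13 - 15))**2 + 1874)) = -4515/(17*((-22 - 2)**2 + 1874)) = -4515/(17*((-24)**2 + 1874)) = -4515/(17*(576 + 1874)) = -4515/17/2450 = -4515/17*1/2450 = -129/1190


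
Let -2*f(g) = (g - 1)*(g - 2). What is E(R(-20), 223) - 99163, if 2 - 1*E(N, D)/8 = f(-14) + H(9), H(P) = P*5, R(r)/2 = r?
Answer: -98547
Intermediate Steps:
f(g) = -(-1 + g)*(-2 + g)/2 (f(g) = -(g - 1)*(g - 2)/2 = -(-1 + g)*(-2 + g)/2)
R(r) = 2*r
H(P) = 5*P
E(N, D) = 616 (E(N, D) = 16 - 8*((-1 - ½*(-14)² + (3/2)*(-14)) + 5*9) = 16 - 8*((-1 - ½*196 - 21) + 45) = 16 - 8*((-1 - 98 - 21) + 45) = 16 - 8*(-120 + 45) = 16 - 8*(-75) = 16 + 600 = 616)
E(R(-20), 223) - 99163 = 616 - 99163 = -98547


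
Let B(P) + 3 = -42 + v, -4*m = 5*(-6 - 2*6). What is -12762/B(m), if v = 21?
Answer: 2127/4 ≈ 531.75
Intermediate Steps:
m = 45/2 (m = -5*(-6 - 2*6)/4 = -5*(-6 - 12)/4 = -5*(-18)/4 = -¼*(-90) = 45/2 ≈ 22.500)
B(P) = -24 (B(P) = -3 + (-42 + 21) = -3 - 21 = -24)
-12762/B(m) = -12762/(-24) = -12762*(-1/24) = 2127/4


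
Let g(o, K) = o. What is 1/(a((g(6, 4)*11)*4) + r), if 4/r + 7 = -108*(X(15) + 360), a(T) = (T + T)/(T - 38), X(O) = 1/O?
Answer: 21975223/51338084 ≈ 0.42805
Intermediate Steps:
a(T) = 2*T/(-38 + T) (a(T) = (2*T)/(-38 + T) = 2*T/(-38 + T))
r = -20/194471 (r = 4/(-7 - 108*(1/15 + 360)) = 4/(-7 - 108*5401/15) = 4/(-7 - 194436/5) = 4/(-194471/5) = 4*(-5/194471) = -20/194471 ≈ -0.00010284)
1/(a((g(6, 4)*11)*4) + r) = 1/(2*((6*11)*4)/(-38 + (6*11)*4) - 20/194471) = 1/(2*(66*4)/(-38 + 66*4) - 20/194471) = 1/(2*264/(-38 + 264) - 20/194471) = 1/(2*264/226 - 20/194471) = 1/(2*264*(1/226) - 20/194471) = 1/(264/113 - 20/194471) = 1/(51338084/21975223) = 21975223/51338084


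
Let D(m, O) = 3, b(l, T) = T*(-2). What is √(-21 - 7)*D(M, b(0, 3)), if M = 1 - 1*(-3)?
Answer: 6*I*√7 ≈ 15.875*I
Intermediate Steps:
M = 4 (M = 1 + 3 = 4)
b(l, T) = -2*T
√(-21 - 7)*D(M, b(0, 3)) = √(-21 - 7)*3 = √(-28)*3 = (2*I*√7)*3 = 6*I*√7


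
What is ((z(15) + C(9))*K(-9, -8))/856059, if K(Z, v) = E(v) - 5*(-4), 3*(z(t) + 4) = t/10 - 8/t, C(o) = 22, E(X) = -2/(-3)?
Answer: 51119/115567965 ≈ 0.00044233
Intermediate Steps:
E(X) = ⅔ (E(X) = -2*(-⅓) = ⅔)
z(t) = -4 - 8/(3*t) + t/30 (z(t) = -4 + (t/10 - 8/t)/3 = -4 + (-8/t + t/10)/3 = -4 + (-8/(3*t) + t/30) = -4 - 8/(3*t) + t/30)
K(Z, v) = 62/3 (K(Z, v) = ⅔ - 5*(-4) = ⅔ + 20 = 62/3)
((z(15) + C(9))*K(-9, -8))/856059 = (((1/30)*(-80 + 15*(-120 + 15))/15 + 22)*(62/3))/856059 = (((1/30)*(1/15)*(-80 + 15*(-105)) + 22)*(62/3))*(1/856059) = (((1/30)*(1/15)*(-80 - 1575) + 22)*(62/3))*(1/856059) = (((1/30)*(1/15)*(-1655) + 22)*(62/3))*(1/856059) = ((-331/90 + 22)*(62/3))*(1/856059) = ((1649/90)*(62/3))*(1/856059) = (51119/135)*(1/856059) = 51119/115567965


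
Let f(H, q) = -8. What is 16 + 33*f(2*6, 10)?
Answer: -248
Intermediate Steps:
16 + 33*f(2*6, 10) = 16 + 33*(-8) = 16 - 264 = -248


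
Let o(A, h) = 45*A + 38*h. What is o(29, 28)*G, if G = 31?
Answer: 73439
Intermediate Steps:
o(A, h) = 38*h + 45*A
o(29, 28)*G = (38*28 + 45*29)*31 = (1064 + 1305)*31 = 2369*31 = 73439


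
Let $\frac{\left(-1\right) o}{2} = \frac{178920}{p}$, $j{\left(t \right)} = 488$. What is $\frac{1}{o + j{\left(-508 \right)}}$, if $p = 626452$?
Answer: $\frac{156613}{76337684} \approx 0.0020516$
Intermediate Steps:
$o = - \frac{89460}{156613}$ ($o = - 2 \cdot \frac{178920}{626452} = - 2 \cdot 178920 \cdot \frac{1}{626452} = \left(-2\right) \frac{44730}{156613} = - \frac{89460}{156613} \approx -0.57122$)
$\frac{1}{o + j{\left(-508 \right)}} = \frac{1}{- \frac{89460}{156613} + 488} = \frac{1}{\frac{76337684}{156613}} = \frac{156613}{76337684}$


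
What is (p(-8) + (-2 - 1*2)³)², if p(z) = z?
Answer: 5184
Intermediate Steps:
(p(-8) + (-2 - 1*2)³)² = (-8 + (-2 - 1*2)³)² = (-8 + (-2 - 2)³)² = (-8 + (-4)³)² = (-8 - 64)² = (-72)² = 5184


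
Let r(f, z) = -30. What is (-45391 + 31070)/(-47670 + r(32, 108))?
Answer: 14321/47700 ≈ 0.30023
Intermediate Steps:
(-45391 + 31070)/(-47670 + r(32, 108)) = (-45391 + 31070)/(-47670 - 30) = -14321/(-47700) = -14321*(-1/47700) = 14321/47700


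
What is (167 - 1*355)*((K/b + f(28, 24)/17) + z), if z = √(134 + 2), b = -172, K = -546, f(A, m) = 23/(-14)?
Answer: -2960812/5117 - 376*√34 ≈ -2771.1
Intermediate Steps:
f(A, m) = -23/14 (f(A, m) = 23*(-1/14) = -23/14)
z = 2*√34 (z = √136 = 2*√34 ≈ 11.662)
(167 - 1*355)*((K/b + f(28, 24)/17) + z) = (167 - 1*355)*((-546/(-172) - 23/14/17) + 2*√34) = (167 - 355)*((-546*(-1/172) - 23/14*1/17) + 2*√34) = -188*((273/86 - 23/238) + 2*√34) = -188*(15749/5117 + 2*√34) = -2960812/5117 - 376*√34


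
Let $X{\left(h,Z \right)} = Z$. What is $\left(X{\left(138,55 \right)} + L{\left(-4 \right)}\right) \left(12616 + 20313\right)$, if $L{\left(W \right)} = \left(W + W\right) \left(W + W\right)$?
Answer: $3918551$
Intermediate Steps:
$L{\left(W \right)} = 4 W^{2}$ ($L{\left(W \right)} = 2 W 2 W = 4 W^{2}$)
$\left(X{\left(138,55 \right)} + L{\left(-4 \right)}\right) \left(12616 + 20313\right) = \left(55 + 4 \left(-4\right)^{2}\right) \left(12616 + 20313\right) = \left(55 + 4 \cdot 16\right) 32929 = \left(55 + 64\right) 32929 = 119 \cdot 32929 = 3918551$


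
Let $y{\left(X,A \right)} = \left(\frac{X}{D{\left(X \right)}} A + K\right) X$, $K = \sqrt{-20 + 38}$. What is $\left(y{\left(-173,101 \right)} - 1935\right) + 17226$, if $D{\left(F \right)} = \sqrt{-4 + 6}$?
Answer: $15291 + \frac{3021791 \sqrt{2}}{2} \approx 2.152 \cdot 10^{6}$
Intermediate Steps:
$D{\left(F \right)} = \sqrt{2}$
$K = 3 \sqrt{2}$ ($K = \sqrt{18} = 3 \sqrt{2} \approx 4.2426$)
$y{\left(X,A \right)} = X \left(3 \sqrt{2} + \frac{A X \sqrt{2}}{2}\right)$ ($y{\left(X,A \right)} = \left(\frac{X}{\sqrt{2}} A + 3 \sqrt{2}\right) X = \left(\frac{\sqrt{2}}{2} X A + 3 \sqrt{2}\right) X = \left(\frac{X \sqrt{2}}{2} A + 3 \sqrt{2}\right) X = \left(\frac{A X \sqrt{2}}{2} + 3 \sqrt{2}\right) X = \left(3 \sqrt{2} + \frac{A X \sqrt{2}}{2}\right) X = X \left(3 \sqrt{2} + \frac{A X \sqrt{2}}{2}\right)$)
$\left(y{\left(-173,101 \right)} - 1935\right) + 17226 = \left(\frac{1}{2} \left(-173\right) \sqrt{2} \left(6 + 101 \left(-173\right)\right) - 1935\right) + 17226 = \left(\frac{1}{2} \left(-173\right) \sqrt{2} \left(6 - 17473\right) - 1935\right) + 17226 = \left(\frac{1}{2} \left(-173\right) \sqrt{2} \left(-17467\right) - 1935\right) + 17226 = \left(\frac{3021791 \sqrt{2}}{2} - 1935\right) + 17226 = \left(-1935 + \frac{3021791 \sqrt{2}}{2}\right) + 17226 = 15291 + \frac{3021791 \sqrt{2}}{2}$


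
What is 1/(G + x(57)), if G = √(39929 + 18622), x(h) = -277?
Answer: -277/18178 - √58551/18178 ≈ -0.028550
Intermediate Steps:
G = √58551 ≈ 241.97
1/(G + x(57)) = 1/(√58551 - 277) = 1/(-277 + √58551)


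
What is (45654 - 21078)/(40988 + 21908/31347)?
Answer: 96297984/160609093 ≈ 0.59958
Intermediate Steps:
(45654 - 21078)/(40988 + 21908/31347) = 24576/(40988 + 21908*(1/31347)) = 24576/(40988 + 21908/31347) = 24576/(1284872744/31347) = 24576*(31347/1284872744) = 96297984/160609093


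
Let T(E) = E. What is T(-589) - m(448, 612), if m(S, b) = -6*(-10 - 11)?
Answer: -715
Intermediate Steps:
m(S, b) = 126 (m(S, b) = -6*(-21) = 126)
T(-589) - m(448, 612) = -589 - 1*126 = -589 - 126 = -715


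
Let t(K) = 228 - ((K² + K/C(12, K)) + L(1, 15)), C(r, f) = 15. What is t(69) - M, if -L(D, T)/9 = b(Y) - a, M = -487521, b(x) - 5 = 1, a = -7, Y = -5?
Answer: 2415502/5 ≈ 4.8310e+5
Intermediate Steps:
b(x) = 6 (b(x) = 5 + 1 = 6)
L(D, T) = -117 (L(D, T) = -9*(6 - 1*(-7)) = -9*(6 + 7) = -9*13 = -117)
t(K) = 345 - K² - K/15 (t(K) = 228 - ((K² + K/15) - 117) = 228 - (-117 + K² + K/15) = 228 + (117 - K² - K/15) = 345 - K² - K/15)
t(69) - M = (345 - 1*69² - 1/15*69) - 1*(-487521) = (345 - 1*4761 - 23/5) + 487521 = (345 - 4761 - 23/5) + 487521 = -22103/5 + 487521 = 2415502/5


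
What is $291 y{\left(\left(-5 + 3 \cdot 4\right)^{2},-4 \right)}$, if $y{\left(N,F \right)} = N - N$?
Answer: $0$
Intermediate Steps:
$y{\left(N,F \right)} = 0$
$291 y{\left(\left(-5 + 3 \cdot 4\right)^{2},-4 \right)} = 291 \cdot 0 = 0$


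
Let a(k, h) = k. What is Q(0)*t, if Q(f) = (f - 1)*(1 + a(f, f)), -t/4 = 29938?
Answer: 119752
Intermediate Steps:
t = -119752 (t = -4*29938 = -119752)
Q(f) = (1 + f)*(-1 + f) (Q(f) = (f - 1)*(1 + f) = (-1 + f)*(1 + f) = (1 + f)*(-1 + f))
Q(0)*t = (-1 + 0²)*(-119752) = (-1 + 0)*(-119752) = -1*(-119752) = 119752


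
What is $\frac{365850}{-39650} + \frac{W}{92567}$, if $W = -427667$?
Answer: $- \frac{1016452670}{73405631} \approx -13.847$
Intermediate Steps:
$\frac{365850}{-39650} + \frac{W}{92567} = \frac{365850}{-39650} - \frac{427667}{92567} = 365850 \left(- \frac{1}{39650}\right) - \frac{427667}{92567} = - \frac{7317}{793} - \frac{427667}{92567} = - \frac{1016452670}{73405631}$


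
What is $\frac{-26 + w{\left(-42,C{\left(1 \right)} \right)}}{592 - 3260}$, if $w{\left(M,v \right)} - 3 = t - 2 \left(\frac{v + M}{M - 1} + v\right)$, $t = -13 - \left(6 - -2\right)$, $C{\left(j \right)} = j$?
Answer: $\frac{515}{28681} \approx 0.017956$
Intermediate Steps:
$t = -21$ ($t = -13 - \left(6 + 2\right) = -13 - 8 = -21$)
$w{\left(M,v \right)} = -18 - 2 v - \frac{2 \left(M + v\right)}{-1 + M}$ ($w{\left(M,v \right)} = 3 - \left(21 + 2 \left(\frac{v + M}{M - 1} + v\right)\right) = 3 - \left(21 + 2 \left(\frac{M + v}{-1 + M} + v\right)\right) = 3 - \left(21 + 2 \left(v + \frac{M + v}{-1 + M}\right)\right) = 3 - \left(21 + 2 v + \frac{2 \left(M + v\right)}{-1 + M}\right) = -18 - 2 v - \frac{2 \left(M + v\right)}{-1 + M}$)
$\frac{-26 + w{\left(-42,C{\left(1 \right)} \right)}}{592 - 3260} = \frac{-26 + \frac{2 \left(9 - -420 - \left(-42\right) 1\right)}{-1 - 42}}{592 - 3260} = \frac{-26 + \frac{2 \left(9 + 420 + 42\right)}{-43}}{-2668} = \left(-26 + 2 \left(- \frac{1}{43}\right) 471\right) \left(- \frac{1}{2668}\right) = \left(-26 - \frac{942}{43}\right) \left(- \frac{1}{2668}\right) = \left(- \frac{2060}{43}\right) \left(- \frac{1}{2668}\right) = \frac{515}{28681}$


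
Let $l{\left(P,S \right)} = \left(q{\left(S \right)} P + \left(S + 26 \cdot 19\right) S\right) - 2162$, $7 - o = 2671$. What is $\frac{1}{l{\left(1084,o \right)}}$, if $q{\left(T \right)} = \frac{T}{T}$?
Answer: $\frac{1}{5779802} \approx 1.7302 \cdot 10^{-7}$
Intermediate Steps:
$o = -2664$ ($o = 7 - 2671 = -2664$)
$q{\left(T \right)} = 1$
$l{\left(P,S \right)} = -2162 + P + S \left(494 + S\right)$ ($l{\left(P,S \right)} = \left(1 P + \left(S + 26 \cdot 19\right) S\right) - 2162 = \left(P + \left(S + 494\right) S\right) - 2162 = \left(P + \left(494 + S\right) S\right) - 2162 = \left(P + S \left(494 + S\right)\right) - 2162 = -2162 + P + S \left(494 + S\right)$)
$\frac{1}{l{\left(1084,o \right)}} = \frac{1}{-2162 + 1084 + \left(-2664\right)^{2} + 494 \left(-2664\right)} = \frac{1}{-2162 + 1084 + 7096896 - 1316016} = \frac{1}{5779802}$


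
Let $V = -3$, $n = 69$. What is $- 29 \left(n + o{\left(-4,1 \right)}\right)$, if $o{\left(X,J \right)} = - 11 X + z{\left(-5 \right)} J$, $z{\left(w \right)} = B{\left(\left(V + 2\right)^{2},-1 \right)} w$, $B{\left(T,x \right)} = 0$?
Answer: $-3277$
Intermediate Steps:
$z{\left(w \right)} = 0$ ($z{\left(w \right)} = 0 w = 0$)
$o{\left(X,J \right)} = - 11 X$ ($o{\left(X,J \right)} = - 11 X + 0 J = - 11 X + 0 = - 11 X$)
$- 29 \left(n + o{\left(-4,1 \right)}\right) = - 29 \left(69 - -44\right) = - 29 \left(69 + 44\right) = \left(-29\right) 113 = -3277$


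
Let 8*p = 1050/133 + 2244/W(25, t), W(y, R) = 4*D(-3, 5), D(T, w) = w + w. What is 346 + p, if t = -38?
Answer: 538079/1520 ≈ 354.00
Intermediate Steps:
D(T, w) = 2*w
W(y, R) = 40 (W(y, R) = 4*(2*5) = 4*10 = 40)
p = 12159/1520 (p = (1050/133 + 2244/40)/8 = (1050*(1/133) + 2244*(1/40))/8 = (150/19 + 561/10)/8 = (⅛)*(12159/190) = 12159/1520 ≈ 7.9993)
346 + p = 346 + 12159/1520 = 538079/1520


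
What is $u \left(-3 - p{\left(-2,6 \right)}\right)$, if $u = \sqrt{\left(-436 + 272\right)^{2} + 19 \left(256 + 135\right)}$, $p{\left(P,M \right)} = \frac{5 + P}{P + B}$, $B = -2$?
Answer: $- \frac{45 \sqrt{1373}}{4} \approx -416.86$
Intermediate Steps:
$p{\left(P,M \right)} = \frac{5 + P}{-2 + P}$ ($p{\left(P,M \right)} = \frac{5 + P}{P - 2} = \frac{5 + P}{-2 + P}$)
$u = 5 \sqrt{1373}$ ($u = \sqrt{\left(-164\right)^{2} + 19 \cdot 391} = \sqrt{26896 + 7429} = \sqrt{34325} = 5 \sqrt{1373} \approx 185.27$)
$u \left(-3 - p{\left(-2,6 \right)}\right) = 5 \sqrt{1373} \left(-3 - \frac{5 - 2}{-2 - 2}\right) = 5 \sqrt{1373} \left(-3 - \frac{1}{-4} \cdot 3\right) = 5 \sqrt{1373} \left(-3 - \left(- \frac{1}{4}\right) 3\right) = 5 \sqrt{1373} \left(-3 - - \frac{3}{4}\right) = 5 \sqrt{1373} \left(-3 + \frac{3}{4}\right) = 5 \sqrt{1373} \left(- \frac{9}{4}\right) = - \frac{45 \sqrt{1373}}{4}$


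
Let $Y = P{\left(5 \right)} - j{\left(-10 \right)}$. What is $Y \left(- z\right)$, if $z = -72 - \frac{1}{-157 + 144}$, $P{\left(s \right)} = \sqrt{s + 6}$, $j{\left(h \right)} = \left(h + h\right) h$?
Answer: $- \frac{187000}{13} + \frac{935 \sqrt{11}}{13} \approx -14146.0$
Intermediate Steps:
$j{\left(h \right)} = 2 h^{2}$ ($j{\left(h \right)} = 2 h h = 2 h^{2}$)
$P{\left(s \right)} = \sqrt{6 + s}$
$z = - \frac{935}{13}$ ($z = -72 - \frac{1}{-13} = -72 - - \frac{1}{13} = -72 + \frac{1}{13} = - \frac{935}{13} \approx -71.923$)
$Y = -200 + \sqrt{11}$ ($Y = \sqrt{6 + 5} - 2 \left(-10\right)^{2} = \sqrt{11} - 2 \cdot 100 = \sqrt{11} - 200 = -200 + \sqrt{11} \approx -196.68$)
$Y \left(- z\right) = \left(-200 + \sqrt{11}\right) \left(\left(-1\right) \left(- \frac{935}{13}\right)\right) = \left(-200 + \sqrt{11}\right) \frac{935}{13} = - \frac{187000}{13} + \frac{935 \sqrt{11}}{13}$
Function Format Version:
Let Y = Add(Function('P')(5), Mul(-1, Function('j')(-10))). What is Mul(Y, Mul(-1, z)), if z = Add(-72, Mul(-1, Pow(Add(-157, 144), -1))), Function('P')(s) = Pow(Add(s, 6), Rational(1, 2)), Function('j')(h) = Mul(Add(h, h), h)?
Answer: Add(Rational(-187000, 13), Mul(Rational(935, 13), Pow(11, Rational(1, 2)))) ≈ -14146.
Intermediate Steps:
Function('j')(h) = Mul(2, Pow(h, 2)) (Function('j')(h) = Mul(Mul(2, h), h) = Mul(2, Pow(h, 2)))
Function('P')(s) = Pow(Add(6, s), Rational(1, 2))
z = Rational(-935, 13) (z = Add(-72, Mul(-1, Pow(-13, -1))) = Add(-72, Mul(-1, Rational(-1, 13))) = Add(-72, Rational(1, 13)) = Rational(-935, 13) ≈ -71.923)
Y = Add(-200, Pow(11, Rational(1, 2))) (Y = Add(Pow(Add(6, 5), Rational(1, 2)), Mul(-1, Mul(2, Pow(-10, 2)))) = Add(Pow(11, Rational(1, 2)), Mul(-1, Mul(2, 100))) = Add(Pow(11, Rational(1, 2)), Mul(-1, 200)) = Add(Pow(11, Rational(1, 2)), -200) = Add(-200, Pow(11, Rational(1, 2))) ≈ -196.68)
Mul(Y, Mul(-1, z)) = Mul(Add(-200, Pow(11, Rational(1, 2))), Mul(-1, Rational(-935, 13))) = Mul(Add(-200, Pow(11, Rational(1, 2))), Rational(935, 13)) = Add(Rational(-187000, 13), Mul(Rational(935, 13), Pow(11, Rational(1, 2))))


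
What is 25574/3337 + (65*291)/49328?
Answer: 1324633627/164607536 ≈ 8.0472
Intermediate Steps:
25574/3337 + (65*291)/49328 = 25574*(1/3337) + 18915*(1/49328) = 25574/3337 + 18915/49328 = 1324633627/164607536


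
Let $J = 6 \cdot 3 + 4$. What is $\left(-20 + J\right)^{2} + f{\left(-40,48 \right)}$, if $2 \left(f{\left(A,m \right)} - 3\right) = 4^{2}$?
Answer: $15$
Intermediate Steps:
$f{\left(A,m \right)} = 11$ ($f{\left(A,m \right)} = 3 + \frac{4^{2}}{2} = 3 + \frac{1}{2} \cdot 16 = 3 + 8 = 11$)
$J = 22$ ($J = 18 + 4 = 22$)
$\left(-20 + J\right)^{2} + f{\left(-40,48 \right)} = \left(-20 + 22\right)^{2} + 11 = 2^{2} + 11 = 4 + 11 = 15$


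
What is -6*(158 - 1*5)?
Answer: -918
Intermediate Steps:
-6*(158 - 1*5) = -6*(158 - 5) = -6*153 = -918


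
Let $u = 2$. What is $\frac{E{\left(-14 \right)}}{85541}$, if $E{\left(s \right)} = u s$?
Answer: $- \frac{28}{85541} \approx -0.00032733$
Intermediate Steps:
$E{\left(s \right)} = 2 s$
$\frac{E{\left(-14 \right)}}{85541} = \frac{2 \left(-14\right)}{85541} = \left(-28\right) \frac{1}{85541} = - \frac{28}{85541}$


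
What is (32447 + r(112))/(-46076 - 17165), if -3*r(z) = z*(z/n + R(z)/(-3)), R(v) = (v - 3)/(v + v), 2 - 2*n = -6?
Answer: -565339/1138338 ≈ -0.49664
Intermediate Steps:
n = 4 (n = 1 - ½*(-6) = 1 + 3 = 4)
R(v) = (-3 + v)/(2*v) (R(v) = (-3 + v)/((2*v)) = (-3 + v)*(1/(2*v)) = (-3 + v)/(2*v))
r(z) = -z*(z/4 - (-3 + z)/(6*z))/3 (r(z) = -z*(z/4 + ((-3 + z)/(2*z))/(-3))/3 = -z*(z*(¼) + ((-3 + z)/(2*z))*(-⅓))/3 = -z*(z/4 - (-3 + z)/(6*z))/3)
(32447 + r(112))/(-46076 - 17165) = (32447 + (-⅙ - 1/12*112² + (1/18)*112))/(-46076 - 17165) = (32447 + (-⅙ - 1/12*12544 + 56/9))/(-63241) = (32447 + (-⅙ - 3136/3 + 56/9))*(-1/63241) = (32447 - 18707/18)*(-1/63241) = (565339/18)*(-1/63241) = -565339/1138338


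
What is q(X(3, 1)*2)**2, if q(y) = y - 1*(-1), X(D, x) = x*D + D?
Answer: 169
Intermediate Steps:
X(D, x) = D + D*x (X(D, x) = D*x + D = D + D*x)
q(y) = 1 + y (q(y) = y + 1 = 1 + y)
q(X(3, 1)*2)**2 = (1 + (3*(1 + 1))*2)**2 = (1 + (3*2)*2)**2 = (1 + 6*2)**2 = (1 + 12)**2 = 13**2 = 169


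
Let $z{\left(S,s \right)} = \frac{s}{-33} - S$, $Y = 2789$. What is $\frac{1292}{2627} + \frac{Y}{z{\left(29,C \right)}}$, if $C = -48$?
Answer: $- \frac{80202257}{795981} \approx -100.76$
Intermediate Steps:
$z{\left(S,s \right)} = - S - \frac{s}{33}$ ($z{\left(S,s \right)} = s \left(- \frac{1}{33}\right) - S = - \frac{s}{33} - S = - S - \frac{s}{33}$)
$\frac{1292}{2627} + \frac{Y}{z{\left(29,C \right)}} = \frac{1292}{2627} + \frac{2789}{\left(-1\right) 29 - - \frac{16}{11}} = 1292 \cdot \frac{1}{2627} + \frac{2789}{-29 + \frac{16}{11}} = \frac{1292}{2627} + \frac{2789}{- \frac{303}{11}} = \frac{1292}{2627} + 2789 \left(- \frac{11}{303}\right) = \frac{1292}{2627} - \frac{30679}{303} = - \frac{80202257}{795981}$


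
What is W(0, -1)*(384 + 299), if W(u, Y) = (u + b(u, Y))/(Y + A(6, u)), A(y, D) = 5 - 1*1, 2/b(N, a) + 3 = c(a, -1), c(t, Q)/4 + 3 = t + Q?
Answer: -1366/69 ≈ -19.797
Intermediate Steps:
c(t, Q) = -12 + 4*Q + 4*t (c(t, Q) = -12 + 4*(t + Q) = -12 + 4*(Q + t) = -12 + (4*Q + 4*t) = -12 + 4*Q + 4*t)
b(N, a) = 2/(-19 + 4*a) (b(N, a) = 2/(-3 + (-12 + 4*(-1) + 4*a)) = 2/(-3 + (-12 - 4 + 4*a)) = 2/(-3 + (-16 + 4*a)) = 2/(-19 + 4*a))
A(y, D) = 4 (A(y, D) = 5 - 1 = 4)
W(u, Y) = (u + 2/(-19 + 4*Y))/(4 + Y) (W(u, Y) = (u + 2/(-19 + 4*Y))/(Y + 4) = (u + 2/(-19 + 4*Y))/(4 + Y))
W(0, -1)*(384 + 299) = ((2 + 0*(-19 + 4*(-1)))/((-19 + 4*(-1))*(4 - 1)))*(384 + 299) = ((2 + 0*(-19 - 4))/(-19 - 4*3))*683 = ((⅓)*(2 + 0*(-23))/(-23))*683 = -1/23*⅓*(2 + 0)*683 = -1/23*⅓*2*683 = -2/69*683 = -1366/69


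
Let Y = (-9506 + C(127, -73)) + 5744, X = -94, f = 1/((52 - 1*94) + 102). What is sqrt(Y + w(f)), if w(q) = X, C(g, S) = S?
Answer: I*sqrt(3929) ≈ 62.682*I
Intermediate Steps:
f = 1/60 (f = 1/((52 - 94) + 102) = 1/(-42 + 102) = 1/60 ≈ 0.016667)
w(q) = -94
Y = -3835 (Y = (-9506 - 73) + 5744 = -9579 + 5744 = -3835)
sqrt(Y + w(f)) = sqrt(-3835 - 94) = sqrt(-3929) = I*sqrt(3929)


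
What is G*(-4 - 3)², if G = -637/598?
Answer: -2401/46 ≈ -52.196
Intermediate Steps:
G = -49/46 (G = -637*1/598 = -49/46 ≈ -1.0652)
G*(-4 - 3)² = -49*(-4 - 3)²/46 = -49/46*(-7)² = -49/46*49 = -2401/46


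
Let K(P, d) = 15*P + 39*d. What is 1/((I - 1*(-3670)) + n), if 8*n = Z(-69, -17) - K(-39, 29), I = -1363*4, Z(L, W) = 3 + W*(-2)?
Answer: -8/14765 ≈ -0.00054182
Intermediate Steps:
Z(L, W) = 3 - 2*W
I = -5452
n = -509/8 (n = ((3 - 2*(-17)) - (15*(-39) + 39*29))/8 = ((3 + 34) - (-585 + 1131))/8 = (37 - 1*546)/8 = (37 - 546)/8 = (⅛)*(-509) = -509/8 ≈ -63.625)
1/((I - 1*(-3670)) + n) = 1/((-5452 - 1*(-3670)) - 509/8) = 1/((-5452 + 3670) - 509/8) = 1/(-1782 - 509/8) = 1/(-14765/8) = -8/14765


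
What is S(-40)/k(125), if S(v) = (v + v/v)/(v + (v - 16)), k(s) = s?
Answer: 13/4000 ≈ 0.0032500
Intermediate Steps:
S(v) = (1 + v)/(-16 + 2*v) (S(v) = (v + 1)/(v + (-16 + v)) = (1 + v)/(-16 + 2*v))
S(-40)/k(125) = ((1 - 40)/(2*(-8 - 40)))/125 = ((1/2)*(-39)/(-48))*(1/125) = ((1/2)*(-1/48)*(-39))*(1/125) = (13/32)*(1/125) = 13/4000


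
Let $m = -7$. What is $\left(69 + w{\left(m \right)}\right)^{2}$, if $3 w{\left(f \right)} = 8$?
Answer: $\frac{46225}{9} \approx 5136.1$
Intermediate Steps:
$w{\left(f \right)} = \frac{8}{3}$ ($w{\left(f \right)} = \frac{1}{3} \cdot 8 = \frac{8}{3}$)
$\left(69 + w{\left(m \right)}\right)^{2} = \left(69 + \frac{8}{3}\right)^{2} = \left(\frac{215}{3}\right)^{2} = \frac{46225}{9}$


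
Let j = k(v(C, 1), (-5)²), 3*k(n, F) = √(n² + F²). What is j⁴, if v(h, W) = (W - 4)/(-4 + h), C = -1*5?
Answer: 31651876/6561 ≈ 4824.2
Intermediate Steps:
C = -5
v(h, W) = (-4 + W)/(-4 + h)
k(n, F) = √(F² + n²)/3 (k(n, F) = √(n² + F²)/3 = √(F² + n²)/3)
j = √5626/9 (j = √(((-5)²)² + ((-4 + 1)/(-4 - 5))²)/3 = √(25² + (-3/(-9))²)/3 = √(625 + (-⅑*(-3))²)/3 = √(625 + (⅓)²)/3 = √(625 + ⅑)/3 = √(5626/9)/3 = (√5626/3)/3 = √5626/9 ≈ 8.3341)
j⁴ = (√5626/9)⁴ = 31651876/6561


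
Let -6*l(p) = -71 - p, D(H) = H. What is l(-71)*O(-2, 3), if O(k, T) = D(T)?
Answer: 0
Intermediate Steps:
O(k, T) = T
l(p) = 71/6 + p/6 (l(p) = -(-71 - p)/6 = 71/6 + p/6)
l(-71)*O(-2, 3) = (71/6 + (⅙)*(-71))*3 = (71/6 - 71/6)*3 = 0*3 = 0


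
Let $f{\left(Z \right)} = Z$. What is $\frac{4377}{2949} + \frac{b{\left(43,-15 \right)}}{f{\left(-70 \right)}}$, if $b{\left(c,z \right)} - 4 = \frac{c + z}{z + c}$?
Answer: $\frac{19443}{13762} \approx 1.4128$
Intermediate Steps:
$b{\left(c,z \right)} = 5$ ($b{\left(c,z \right)} = 4 + \frac{c + z}{z + c} = 4 + \frac{c + z}{c + z} = 4 + 1 = 5$)
$\frac{4377}{2949} + \frac{b{\left(43,-15 \right)}}{f{\left(-70 \right)}} = \frac{4377}{2949} + \frac{5}{-70} = 4377 \cdot \frac{1}{2949} + 5 \left(- \frac{1}{70}\right) = \frac{1459}{983} - \frac{1}{14} = \frac{19443}{13762}$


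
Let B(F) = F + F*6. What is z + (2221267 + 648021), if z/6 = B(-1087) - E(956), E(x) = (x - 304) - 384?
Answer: 2822026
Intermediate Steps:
E(x) = -688 + x (E(x) = (-304 + x) - 384 = -688 + x)
B(F) = 7*F (B(F) = F + 6*F = 7*F)
z = -47262 (z = 6*(7*(-1087) - (-688 + 956)) = 6*(-7609 - 1*268) = 6*(-7609 - 268) = 6*(-7877) = -47262)
z + (2221267 + 648021) = -47262 + (2221267 + 648021) = -47262 + 2869288 = 2822026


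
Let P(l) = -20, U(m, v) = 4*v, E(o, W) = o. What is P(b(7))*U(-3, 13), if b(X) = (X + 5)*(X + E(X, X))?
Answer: -1040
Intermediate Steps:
b(X) = 2*X*(5 + X) (b(X) = (X + 5)*(X + X) = (5 + X)*(2*X) = 2*X*(5 + X))
P(b(7))*U(-3, 13) = -80*13 = -20*52 = -1040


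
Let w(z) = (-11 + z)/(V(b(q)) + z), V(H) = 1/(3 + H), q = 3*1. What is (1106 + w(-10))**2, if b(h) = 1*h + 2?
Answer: 7663601764/6241 ≈ 1.2279e+6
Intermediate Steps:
q = 3
b(h) = 2 + h (b(h) = h + 2 = 2 + h)
w(z) = (-11 + z)/(1/8 + z) (w(z) = (-11 + z)/(1/(3 + (2 + 3)) + z) = (-11 + z)/(1/(3 + 5) + z) = (-11 + z)/(1/8 + z))
(1106 + w(-10))**2 = (1106 + 8*(-11 - 10)/(1 + 8*(-10)))**2 = (1106 + 8*(-21)/(1 - 80))**2 = (1106 + 8*(-21)/(-79))**2 = (1106 + 8*(-1/79)*(-21))**2 = (1106 + 168/79)**2 = (87542/79)**2 = 7663601764/6241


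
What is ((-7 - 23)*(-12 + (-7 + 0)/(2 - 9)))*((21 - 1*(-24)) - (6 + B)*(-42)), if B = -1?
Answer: 84150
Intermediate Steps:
((-7 - 23)*(-12 + (-7 + 0)/(2 - 9)))*((21 - 1*(-24)) - (6 + B)*(-42)) = ((-7 - 23)*(-12 + (-7 + 0)/(2 - 9)))*((21 - 1*(-24)) - (6 - 1)*(-42)) = (-30*(-12 - 7/(-7)))*((21 + 24) - 1*5*(-42)) = (-30*(-12 - 7*(-1/7)))*(45 - 5*(-42)) = (-30*(-12 + 1))*(45 + 210) = -30*(-11)*255 = 330*255 = 84150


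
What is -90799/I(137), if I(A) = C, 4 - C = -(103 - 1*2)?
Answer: -90799/105 ≈ -864.75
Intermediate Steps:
C = 105 (C = 4 - (-1)*(103 - 1*2) = 4 - (-1)*(103 - 2) = 4 - (-1)*101 = 4 - 1*(-101) = 4 + 101 = 105)
I(A) = 105
-90799/I(137) = -90799/105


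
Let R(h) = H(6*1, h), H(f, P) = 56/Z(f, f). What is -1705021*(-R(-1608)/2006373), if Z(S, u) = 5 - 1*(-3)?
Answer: 11935147/2006373 ≈ 5.9486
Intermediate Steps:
Z(S, u) = 8 (Z(S, u) = 5 + 3 = 8)
H(f, P) = 7 (H(f, P) = 56/8 = 56*(⅛) = 7)
R(h) = 7
-1705021*(-R(-1608)/2006373) = -1705021/((-2006373/7)) = -1705021/((-2006373*⅐)) = -1705021/(-2006373/7) = -1705021*(-7/2006373) = 11935147/2006373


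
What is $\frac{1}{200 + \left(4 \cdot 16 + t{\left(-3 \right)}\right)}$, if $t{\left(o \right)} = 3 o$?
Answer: $\frac{1}{255} \approx 0.0039216$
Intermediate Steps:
$\frac{1}{200 + \left(4 \cdot 16 + t{\left(-3 \right)}\right)} = \frac{1}{200 + \left(4 \cdot 16 + 3 \left(-3\right)\right)} = \frac{1}{200 + \left(64 - 9\right)} = \frac{1}{200 + 55} = \frac{1}{255}$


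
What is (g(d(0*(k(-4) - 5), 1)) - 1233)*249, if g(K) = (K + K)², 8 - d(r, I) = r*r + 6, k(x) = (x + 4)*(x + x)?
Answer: -303033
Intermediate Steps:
k(x) = 2*x*(4 + x) (k(x) = (4 + x)*(2*x) = 2*x*(4 + x))
d(r, I) = 2 - r² (d(r, I) = 8 - (r*r + 6) = 8 - (r² + 6) = 8 - (6 + r²) = 8 + (-6 - r²) = 2 - r²)
g(K) = 4*K² (g(K) = (2*K)² = 4*K²)
(g(d(0*(k(-4) - 5), 1)) - 1233)*249 = (4*(2 - (0*(2*(-4)*(4 - 4) - 5))²)² - 1233)*249 = (4*(2 - (0*(2*(-4)*0 - 5))²)² - 1233)*249 = (4*(2 - (0*(0 - 5))²)² - 1233)*249 = (4*(2 - (0*(-5))²)² - 1233)*249 = (4*(2 - 1*0²)² - 1233)*249 = (4*(2 - 1*0)² - 1233)*249 = (4*(2 + 0)² - 1233)*249 = (4*2² - 1233)*249 = (4*4 - 1233)*249 = (16 - 1233)*249 = -1217*249 = -303033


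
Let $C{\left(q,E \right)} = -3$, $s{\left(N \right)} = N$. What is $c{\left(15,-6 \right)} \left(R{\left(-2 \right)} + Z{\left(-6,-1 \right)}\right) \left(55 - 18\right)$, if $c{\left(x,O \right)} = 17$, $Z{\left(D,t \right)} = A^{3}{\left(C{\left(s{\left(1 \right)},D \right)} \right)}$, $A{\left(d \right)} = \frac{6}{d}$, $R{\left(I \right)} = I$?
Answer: $-6290$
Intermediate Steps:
$Z{\left(D,t \right)} = -8$ ($Z{\left(D,t \right)} = \left(\frac{6}{-3}\right)^{3} = \left(6 \left(- \frac{1}{3}\right)\right)^{3} = \left(-2\right)^{3} = -8$)
$c{\left(15,-6 \right)} \left(R{\left(-2 \right)} + Z{\left(-6,-1 \right)}\right) \left(55 - 18\right) = 17 \left(-2 - 8\right) \left(55 - 18\right) = 17 \left(\left(-10\right) 37\right) = 17 \left(-370\right) = -6290$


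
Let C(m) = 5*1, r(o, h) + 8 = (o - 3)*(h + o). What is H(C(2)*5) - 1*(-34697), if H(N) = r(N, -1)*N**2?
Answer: 359697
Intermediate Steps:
r(o, h) = -8 + (-3 + o)*(h + o) (r(o, h) = -8 + (o - 3)*(h + o) = -8 + (-3 + o)*(h + o))
C(m) = 5
H(N) = N**2*(-5 + N**2 - 4*N) (H(N) = (-8 + N**2 - 3*(-1) - 3*N - N)*N**2 = (-8 + N**2 + 3 - 3*N - N)*N**2 = (-5 + N**2 - 4*N)*N**2 = N**2*(-5 + N**2 - 4*N))
H(C(2)*5) - 1*(-34697) = (5*5)**2*(-5 + (5*5)**2 - 20*5) - 1*(-34697) = 25**2*(-5 + 25**2 - 4*25) + 34697 = 625*(-5 + 625 - 100) + 34697 = 625*520 + 34697 = 325000 + 34697 = 359697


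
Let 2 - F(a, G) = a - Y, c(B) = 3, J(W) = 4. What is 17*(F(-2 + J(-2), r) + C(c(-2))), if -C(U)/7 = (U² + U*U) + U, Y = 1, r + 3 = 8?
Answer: -2482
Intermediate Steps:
r = 5 (r = -3 + 8 = 5)
C(U) = -14*U² - 7*U (C(U) = -7*((U² + U*U) + U) = -7*((U² + U²) + U) = -7*(2*U² + U) = -7*(U + 2*U²) = -14*U² - 7*U)
F(a, G) = 3 - a (F(a, G) = 2 - (a - 1*1) = 2 - (a - 1) = 2 - (-1 + a) = 2 + (1 - a) = 3 - a)
17*(F(-2 + J(-2), r) + C(c(-2))) = 17*((3 - (-2 + 4)) - 7*3*(1 + 2*3)) = 17*((3 - 1*2) - 7*3*(1 + 6)) = 17*((3 - 2) - 7*3*7) = 17*(1 - 147) = 17*(-146) = -2482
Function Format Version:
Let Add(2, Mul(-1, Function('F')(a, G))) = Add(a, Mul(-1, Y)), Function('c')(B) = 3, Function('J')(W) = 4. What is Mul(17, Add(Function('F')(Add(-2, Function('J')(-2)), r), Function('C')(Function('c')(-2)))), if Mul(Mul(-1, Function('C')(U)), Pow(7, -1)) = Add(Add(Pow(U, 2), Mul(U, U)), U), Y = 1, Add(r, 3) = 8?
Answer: -2482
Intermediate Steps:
r = 5 (r = Add(-3, 8) = 5)
Function('C')(U) = Add(Mul(-14, Pow(U, 2)), Mul(-7, U)) (Function('C')(U) = Mul(-7, Add(Add(Pow(U, 2), Mul(U, U)), U)) = Mul(-7, Add(Add(Pow(U, 2), Pow(U, 2)), U)) = Mul(-7, Add(Mul(2, Pow(U, 2)), U)) = Mul(-7, Add(U, Mul(2, Pow(U, 2)))) = Add(Mul(-14, Pow(U, 2)), Mul(-7, U)))
Function('F')(a, G) = Add(3, Mul(-1, a)) (Function('F')(a, G) = Add(2, Mul(-1, Add(a, Mul(-1, 1)))) = Add(2, Mul(-1, Add(a, -1))) = Add(2, Mul(-1, Add(-1, a))) = Add(2, Add(1, Mul(-1, a))) = Add(3, Mul(-1, a)))
Mul(17, Add(Function('F')(Add(-2, Function('J')(-2)), r), Function('C')(Function('c')(-2)))) = Mul(17, Add(Add(3, Mul(-1, Add(-2, 4))), Mul(-7, 3, Add(1, Mul(2, 3))))) = Mul(17, Add(Add(3, Mul(-1, 2)), Mul(-7, 3, Add(1, 6)))) = Mul(17, Add(Add(3, -2), Mul(-7, 3, 7))) = Mul(17, Add(1, -147)) = Mul(17, -146) = -2482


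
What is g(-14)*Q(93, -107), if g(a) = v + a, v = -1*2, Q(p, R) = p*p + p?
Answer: -139872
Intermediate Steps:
Q(p, R) = p + p² (Q(p, R) = p² + p = p + p²)
v = -2
g(a) = -2 + a
g(-14)*Q(93, -107) = (-2 - 14)*(93*(1 + 93)) = -1488*94 = -16*8742 = -139872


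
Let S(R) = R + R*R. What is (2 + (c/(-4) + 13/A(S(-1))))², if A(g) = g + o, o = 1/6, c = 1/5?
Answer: 2556801/400 ≈ 6392.0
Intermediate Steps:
c = ⅕ ≈ 0.20000
S(R) = R + R²
o = ⅙ (o = 1*(⅙) = ⅙ ≈ 0.16667)
A(g) = ⅙ + g (A(g) = g + ⅙ = ⅙ + g)
(2 + (c/(-4) + 13/A(S(-1))))² = (2 + ((⅕)/(-4) + 13/(⅙ - (1 - 1))))² = (2 + ((⅕)*(-¼) + 13/(⅙ - 1*0)))² = (2 + (-1/20 + 13/(⅙ + 0)))² = (2 + (-1/20 + 13/(⅙)))² = (2 + (-1/20 + 13*6))² = (2 + (-1/20 + 78))² = (2 + 1559/20)² = (1599/20)² = 2556801/400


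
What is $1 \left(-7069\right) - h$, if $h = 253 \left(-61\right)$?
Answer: $8364$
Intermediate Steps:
$h = -15433$
$1 \left(-7069\right) - h = 1 \left(-7069\right) - -15433 = -7069 + 15433 = 8364$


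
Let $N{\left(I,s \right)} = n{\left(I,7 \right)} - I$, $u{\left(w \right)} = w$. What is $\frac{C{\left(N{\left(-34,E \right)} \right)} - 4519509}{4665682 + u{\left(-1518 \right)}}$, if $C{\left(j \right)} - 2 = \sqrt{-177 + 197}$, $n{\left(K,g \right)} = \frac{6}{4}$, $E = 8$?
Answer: $- \frac{4519507}{4664164} + \frac{\sqrt{5}}{2332082} \approx -0.96898$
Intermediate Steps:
$n{\left(K,g \right)} = \frac{3}{2}$ ($n{\left(K,g \right)} = 6 \cdot \frac{1}{4} = \frac{3}{2}$)
$N{\left(I,s \right)} = \frac{3}{2} - I$
$C{\left(j \right)} = 2 + 2 \sqrt{5}$ ($C{\left(j \right)} = 2 + \sqrt{-177 + 197} = 2 + \sqrt{20} = 2 + 2 \sqrt{5}$)
$\frac{C{\left(N{\left(-34,E \right)} \right)} - 4519509}{4665682 + u{\left(-1518 \right)}} = \frac{\left(2 + 2 \sqrt{5}\right) - 4519509}{4665682 - 1518} = \frac{-4519507 + 2 \sqrt{5}}{4664164} = \left(-4519507 + 2 \sqrt{5}\right) \frac{1}{4664164} = - \frac{4519507}{4664164} + \frac{\sqrt{5}}{2332082}$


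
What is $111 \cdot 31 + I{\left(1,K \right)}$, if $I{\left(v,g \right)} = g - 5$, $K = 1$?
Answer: $3437$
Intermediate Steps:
$I{\left(v,g \right)} = -5 + g$
$111 \cdot 31 + I{\left(1,K \right)} = 111 \cdot 31 + \left(-5 + 1\right) = 3441 - 4 = 3437$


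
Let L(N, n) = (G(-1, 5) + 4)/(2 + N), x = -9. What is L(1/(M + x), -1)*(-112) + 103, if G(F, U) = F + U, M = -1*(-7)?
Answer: -1483/3 ≈ -494.33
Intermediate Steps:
M = 7
L(N, n) = 8/(2 + N) (L(N, n) = ((-1 + 5) + 4)/(2 + N) = (4 + 4)/(2 + N) = 8/(2 + N))
L(1/(M + x), -1)*(-112) + 103 = (8/(2 + 1/(7 - 9)))*(-112) + 103 = (8/(2 + 1/(-2)))*(-112) + 103 = (8/(2 - ½))*(-112) + 103 = (8/(3/2))*(-112) + 103 = (8*(⅔))*(-112) + 103 = (16/3)*(-112) + 103 = -1792/3 + 103 = -1483/3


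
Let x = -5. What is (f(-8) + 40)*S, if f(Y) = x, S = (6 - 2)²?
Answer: 560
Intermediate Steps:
S = 16 (S = 4² = 16)
f(Y) = -5
(f(-8) + 40)*S = (-5 + 40)*16 = 35*16 = 560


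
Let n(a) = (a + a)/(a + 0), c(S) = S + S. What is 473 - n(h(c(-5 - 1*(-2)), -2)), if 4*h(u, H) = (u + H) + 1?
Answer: 471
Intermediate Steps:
c(S) = 2*S
h(u, H) = ¼ + H/4 + u/4 (h(u, H) = ((u + H) + 1)/4 = ((H + u) + 1)/4 = (1 + H + u)/4 = ¼ + H/4 + u/4)
n(a) = 2 (n(a) = (2*a)/a = 2)
473 - n(h(c(-5 - 1*(-2)), -2)) = 473 - 1*2 = 473 - 2 = 471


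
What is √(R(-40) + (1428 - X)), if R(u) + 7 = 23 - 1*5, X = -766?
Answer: 21*√5 ≈ 46.957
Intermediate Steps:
R(u) = 11 (R(u) = -7 + (23 - 1*5) = -7 + (23 - 5) = -7 + 18 = 11)
√(R(-40) + (1428 - X)) = √(11 + (1428 - 1*(-766))) = √(11 + (1428 + 766)) = √(11 + 2194) = √2205 = 21*√5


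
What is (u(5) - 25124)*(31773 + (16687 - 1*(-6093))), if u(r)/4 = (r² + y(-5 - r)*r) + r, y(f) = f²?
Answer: -1254937212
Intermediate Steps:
u(r) = 4*r + 4*r² + 4*r*(-5 - r)² (u(r) = 4*((r² + (-5 - r)²*r) + r) = 4*((r² + r*(-5 - r)²) + r) = 4*(r + r² + r*(-5 - r)²) = 4*r + 4*r² + 4*r*(-5 - r)²)
(u(5) - 25124)*(31773 + (16687 - 1*(-6093))) = (4*5*(1 + 5 + (5 + 5)²) - 25124)*(31773 + (16687 - 1*(-6093))) = (4*5*(1 + 5 + 10²) - 25124)*(31773 + (16687 + 6093)) = (4*5*(1 + 5 + 100) - 25124)*(31773 + 22780) = (4*5*106 - 25124)*54553 = (2120 - 25124)*54553 = -23004*54553 = -1254937212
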